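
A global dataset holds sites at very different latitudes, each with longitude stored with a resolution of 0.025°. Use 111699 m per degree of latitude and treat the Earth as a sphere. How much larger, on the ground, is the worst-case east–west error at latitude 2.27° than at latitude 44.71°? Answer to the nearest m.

403 m

With a 0.025° grid the true value lies within half a step, ±0.025°/2 = ±0.0125°, of the stored one.
Error at 2.27° = 0.0125° × 111699 × cos 2.27° ≈ 1396.2 × 0.9992 = 1395.1 m.
Error at 44.71° = 0.0125° × 111699 × cos 44.71° ≈ 1396.2 × 0.7107 = 992.27 m.
So the lower-latitude error exceeds the higher by 1395.1 − 992.27 = 402.87 m.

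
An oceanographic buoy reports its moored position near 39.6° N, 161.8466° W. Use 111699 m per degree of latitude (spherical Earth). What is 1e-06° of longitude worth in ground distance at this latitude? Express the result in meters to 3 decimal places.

1e-06° of longitude at 39.6° is 1e-06 × 111699 × cos 39.6° ≈ 1e-06 × 86065.6 = 0.0860656 m.

0.086 meters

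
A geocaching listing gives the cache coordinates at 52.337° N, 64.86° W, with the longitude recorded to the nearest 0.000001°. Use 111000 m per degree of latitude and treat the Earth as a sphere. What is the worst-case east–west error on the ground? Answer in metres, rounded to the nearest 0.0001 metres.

0.0339 metres

Rounding to 6 decimal places leaves the longitude within ±5e-07° of the true value.
Parallels shrink by cos φ, so at 52.337° a degree of longitude is 111000 × 0.6110 ≈ 67822.8 m.
Maximum E–W displacement: 5e-07 × 67822.8 = 0.0339114 m.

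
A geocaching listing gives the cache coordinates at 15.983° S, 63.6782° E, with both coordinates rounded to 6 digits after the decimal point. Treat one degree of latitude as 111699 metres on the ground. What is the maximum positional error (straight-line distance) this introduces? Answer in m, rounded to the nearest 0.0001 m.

Rounding to 6 decimal places leaves each coordinate within ±5e-07° of the true value.
Latitude error → 5e-07 × 111699 = 0.0558495 m along the meridian.
East–west component at 15.983°: 5e-07° × 111699 × cos 15.983° ≈ 5e-07 × 107381 ≈ 0.0536906 m.
The two errors are perpendicular, so the maximum displacement is √(0.0558495² + 0.0536906²) ≈ 0.0774716 m.

0.0775 m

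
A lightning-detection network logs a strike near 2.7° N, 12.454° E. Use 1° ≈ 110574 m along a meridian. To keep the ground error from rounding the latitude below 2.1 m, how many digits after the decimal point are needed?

5 decimal places

One degree of latitude covers 110574 m.
Rounding to N decimal places gives at most 0.5 × 10⁻ᴺ degrees of error, i.e. 0.5 × 10⁻ᴺ × 110574 m.
Need 0.5 × 110574 × 10⁻ᴺ ≤ 2.1 → 10⁻ᴺ ≤ 3.798e-05, so N ≥ 4.42.
So 5 decimal places suffice (0.553 m); 4 would allow up to 5.53 m.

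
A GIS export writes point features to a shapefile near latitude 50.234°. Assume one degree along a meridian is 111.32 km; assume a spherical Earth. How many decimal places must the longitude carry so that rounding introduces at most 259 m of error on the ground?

At 50.234° one degree of longitude covers 111320 × cos 50.234° ≈ 111320 × 0.6397 ≈ 71206.2 m.
Rounding to N decimal places gives at most 0.5 × 10⁻ᴺ degrees of error, i.e. 0.5 × 10⁻ᴺ × 71206.2 m.
Need 0.5 × 71206.2 × 10⁻ᴺ ≤ 259 → 10⁻ᴺ ≤ 7.275e-03, so N ≥ 2.14.
N = 2 would give 356 m (too coarse); N = 3 gives 35.6 m ≤ 259 m.

3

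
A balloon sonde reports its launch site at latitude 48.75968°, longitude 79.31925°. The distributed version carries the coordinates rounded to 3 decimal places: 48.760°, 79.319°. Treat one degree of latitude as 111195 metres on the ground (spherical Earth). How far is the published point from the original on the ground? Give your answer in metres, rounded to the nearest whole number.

40 metres

Δlat = 48.75968 − 48.760 = -0.00032°; Δlon = 79.31925 − 79.319 = +0.00025°.
N–S: -0.00032° × 111195 m/° = -35.5824 m.
East–west at this latitude: 0.00025° × 111195 × cos 48.76° ≈ 0.00025 × 73301.4 = 18.3253 m.
Hypotenuse of the two orthogonal shifts: √(35.5824² + 18.3253²) = 40.0241 m.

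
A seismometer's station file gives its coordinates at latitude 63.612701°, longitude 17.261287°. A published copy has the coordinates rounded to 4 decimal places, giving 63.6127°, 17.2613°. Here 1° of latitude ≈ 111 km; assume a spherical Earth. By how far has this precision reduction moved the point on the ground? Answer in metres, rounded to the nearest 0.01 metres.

0.65 metres

Δlat = 63.612701 − 63.6127 = +0.000001°; Δlon = 17.261287 − 17.2613 = -0.000013°.
North–south shift: 0.000001 × 111000 = 0.111 m.
East–west at this latitude: -0.000013° × 111000 × cos 63.6127° ≈ -0.000013 × 49332.5 = -0.641322 m.
Hypotenuse of the two orthogonal shifts: √(0.111² + 0.641322²) = 0.650857 m.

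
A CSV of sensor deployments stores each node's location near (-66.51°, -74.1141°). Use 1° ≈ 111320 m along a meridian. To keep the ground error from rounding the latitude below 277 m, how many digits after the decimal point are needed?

3

One degree of latitude covers 111320 m.
With N decimal places the half-ulp bound is 0.5·10⁻ᴺ°, or 0.5·10⁻ᴺ × 111320 m on the ground.
Setting 55660 × 10⁻ᴺ ≤ 277 gives 10ᴺ ≥ 200.9, i.e. N ≥ 2.30.
So 3 decimal places suffice (55.7 m); 2 would allow up to 557 m.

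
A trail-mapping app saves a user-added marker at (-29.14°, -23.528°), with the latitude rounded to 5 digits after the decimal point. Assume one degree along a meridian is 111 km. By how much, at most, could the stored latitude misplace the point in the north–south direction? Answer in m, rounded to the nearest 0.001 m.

0.555 m

Rounding to 5 decimal places leaves the latitude within ±5e-06° of the true value.
North–south distance: 5e-06° × 111000 m/° = 0.555 m.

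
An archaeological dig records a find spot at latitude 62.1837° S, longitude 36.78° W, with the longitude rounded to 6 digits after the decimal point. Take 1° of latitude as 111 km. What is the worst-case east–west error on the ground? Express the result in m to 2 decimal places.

0.03 m

Rounding to 6 decimal places leaves the longitude within ±5e-07° of the true value.
At latitude 62.1837° a degree of longitude spans 111000 m × cos 62.1837° = 111000 × 0.4666 ≈ 51796.8 m.
So at most 5e-07° × 51796.8 ≈ 0.0258984 m east–west.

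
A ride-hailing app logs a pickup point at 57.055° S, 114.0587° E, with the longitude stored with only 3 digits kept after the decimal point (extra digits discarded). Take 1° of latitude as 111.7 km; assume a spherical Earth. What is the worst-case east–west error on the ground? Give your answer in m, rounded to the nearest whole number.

61 m

Truncating at 3 decimal places can drop up to a full unit in the last place, so the longitude may be off by as much as 0.001°.
At latitude 57.055° a degree of longitude spans 111700 m × cos 57.055° = 111700 × 0.5438 ≈ 60746.2 m.
East–west error: 0.001° × 60746.2 m/° ≈ 60.7462 m.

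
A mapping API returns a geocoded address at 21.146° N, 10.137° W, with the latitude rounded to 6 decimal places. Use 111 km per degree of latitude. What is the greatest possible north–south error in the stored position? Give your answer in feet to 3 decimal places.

0.182 feet

Rounding to 6 decimal places leaves the latitude within ±5e-07° of the true value.
Along the meridian that is 5e-07° × 111000 m/° = 0.0555 m.
In feet: 0.0555 m ÷ 0.3048 ≈ 0.18209 ft.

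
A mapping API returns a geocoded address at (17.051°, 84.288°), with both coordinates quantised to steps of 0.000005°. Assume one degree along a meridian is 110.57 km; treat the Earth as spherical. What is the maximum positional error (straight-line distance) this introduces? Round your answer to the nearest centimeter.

With a 0.000005° grid the true value lies within half a step, ±0.000005°/2 = ±2.5e-06°, of the stored one.
N–S: 2.5e-06° × 110570 m/° = 0.276425 m.
East–west component at 17.051°: 2.5e-06° × 110570 × cos 17.051° ≈ 2.5e-06 × 105710 ≈ 0.264274 m.
Worst case both components are at the extreme and orthogonal: √(0.276425² + 0.264274²) ≈ 0.382429 m.
That is 0.382429 m = 38.243 cm.

38 centimeters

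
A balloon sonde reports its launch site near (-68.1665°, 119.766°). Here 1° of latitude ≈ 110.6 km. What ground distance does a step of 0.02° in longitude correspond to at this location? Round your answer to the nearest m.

One degree of longitude here spans 110600 × cos 68.1665° = 110600 × 0.3719 ≈ 41133.3 m; 0.02° of that is 822.666 m.

823 m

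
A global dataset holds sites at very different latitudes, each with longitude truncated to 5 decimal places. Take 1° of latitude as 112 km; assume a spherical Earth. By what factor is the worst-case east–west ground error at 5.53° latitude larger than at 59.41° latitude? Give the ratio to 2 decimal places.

1.96

Truncating at 5 decimal places can drop up to a full unit in the last place, so the longitude may be off by as much as 1e-05°.
At 5.53°: 1e-05° × 112000 × cos 5.53° = 1e-05 × 112000 × 0.9953 ≈ 1.1148 m.
Error at 59.41° = 1e-05° × 112000 × cos 59.41° ≈ 1.12 × 0.5089 = 0.56996 m.
The ratio reduces to cos 5.53° / cos 59.41° = 0.9953/0.5089 ≈ 1.9559.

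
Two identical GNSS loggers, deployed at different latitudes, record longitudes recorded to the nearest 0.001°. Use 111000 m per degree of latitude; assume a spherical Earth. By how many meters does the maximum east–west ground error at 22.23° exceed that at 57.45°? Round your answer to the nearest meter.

Rounding to 3 decimal places leaves the longitude within ±0.0005° of the true value.
At 22.23°: 0.0005° × 111000 × cos 22.23° = 0.0005 × 111000 × 0.9257 ≈ 51.375 m.
At 57.45°: 0.0005° × 111000 × cos 57.45° = 0.0005 × 111000 × 0.5380 ≈ 29.861 m.
So the lower-latitude error exceeds the higher by 51.375 − 29.861 = 21.514 m.

22 meters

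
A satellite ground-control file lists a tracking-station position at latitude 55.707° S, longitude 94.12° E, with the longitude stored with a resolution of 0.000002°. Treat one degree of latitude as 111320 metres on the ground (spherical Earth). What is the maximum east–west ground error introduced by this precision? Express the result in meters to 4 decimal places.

With a 0.000002° grid the true value lies within half a step, ±0.000002°/2 = ±1e-06°, of the stored one.
Parallels shrink by cos φ, so at 55.707° a degree of longitude is 111320 × 0.5634 ≈ 62720.5 m.
Maximum E–W displacement: 1e-06 × 62720.5 = 0.0627205 m.

0.0627 meters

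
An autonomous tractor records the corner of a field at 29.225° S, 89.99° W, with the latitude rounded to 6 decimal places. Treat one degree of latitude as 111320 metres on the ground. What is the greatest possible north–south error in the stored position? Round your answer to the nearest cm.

6 cm

Rounding to 6 decimal places leaves the latitude within ±5e-07° of the true value.
Along the meridian that is 5e-07° × 111320 m/° = 0.05566 m.
That is 0.05566 m = 5.566 cm.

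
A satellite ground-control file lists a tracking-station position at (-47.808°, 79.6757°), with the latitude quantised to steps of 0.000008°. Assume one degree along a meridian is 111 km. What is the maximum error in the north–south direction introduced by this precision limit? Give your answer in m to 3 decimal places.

With a 0.000008° grid the true value lies within half a step, ±0.000008°/2 = ±4e-06°, of the stored one.
Along the meridian that is 4e-06° × 111000 m/° = 0.444 m.

0.444 m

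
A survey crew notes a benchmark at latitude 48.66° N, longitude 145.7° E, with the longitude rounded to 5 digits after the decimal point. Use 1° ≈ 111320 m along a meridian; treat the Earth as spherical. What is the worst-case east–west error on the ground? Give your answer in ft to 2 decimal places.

1.21 ft

Rounding to 5 decimal places leaves the longitude within ±5e-06° of the true value.
At latitude 48.66° a degree of longitude spans 111320 m × cos 48.66° = 111320 × 0.6605 ≈ 73529.8 m.
So at most 5e-06° × 73529.8 ≈ 0.367649 m east–west.
In feet: 0.367649 m ÷ 0.3048 ≈ 1.2062 ft.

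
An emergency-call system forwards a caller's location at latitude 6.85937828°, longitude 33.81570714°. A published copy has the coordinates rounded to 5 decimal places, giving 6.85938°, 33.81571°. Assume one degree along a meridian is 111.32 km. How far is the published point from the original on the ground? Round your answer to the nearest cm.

The latitude changed by -0.00000172° and the longitude by -0.00000286°.
North–south shift: -0.00000172 × 111320 = -0.19147 m.
East–west at this latitude: -0.00000286° × 111320 × cos 6.85938° ≈ -0.00000286 × 110523 = -0.316096 m.
Combined displacement = (0.19147² + 0.316096²)^½ ≈ 0.369564 m.
That is 0.369564 m = 36.956 cm.

37 cm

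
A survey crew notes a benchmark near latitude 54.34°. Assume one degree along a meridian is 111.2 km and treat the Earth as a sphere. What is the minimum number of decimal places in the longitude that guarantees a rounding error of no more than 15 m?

At 54.34° one degree of longitude covers 111200 × cos 54.34° ≈ 111200 × 0.5830 ≈ 64826.7 m.
With N decimal places the half-ulp bound is 0.5·10⁻ᴺ°, or 0.5·10⁻ᴺ × 64826.7 m on the ground.
Setting 32413.4 × 10⁻ᴺ ≤ 15 gives 10ᴺ ≥ 2161, i.e. N ≥ 3.33.
So 4 decimal places suffice (3.24 m); 3 would allow up to 32.4 m.

4 decimal places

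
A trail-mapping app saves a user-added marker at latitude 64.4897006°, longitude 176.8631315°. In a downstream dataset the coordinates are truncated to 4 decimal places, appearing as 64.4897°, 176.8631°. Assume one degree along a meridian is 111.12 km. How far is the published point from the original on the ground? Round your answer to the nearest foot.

The latitude changed by +0.0000006° and the longitude by +0.0000315°.
North–south shift: 0.0000006 × 111120 = 0.066672 m.
E–W at 64.4897°: 0.0000315° × 111120 × cos 64.4897° = 0.0000315 × 111120 × 0.4307 ≈ 1.50748 m.
Hypotenuse of the two orthogonal shifts: √(0.066672² + 1.50748²) = 1.50895 m.
Converting: 1.50895 m × 3.2808 ft/m ≈ 4.9506 ft.

5 feet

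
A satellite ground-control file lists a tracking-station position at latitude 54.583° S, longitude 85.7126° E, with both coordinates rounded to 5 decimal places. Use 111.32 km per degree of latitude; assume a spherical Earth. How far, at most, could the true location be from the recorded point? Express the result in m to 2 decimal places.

0.64 m

Rounding to 5 decimal places leaves each coordinate within ±5e-06° of the true value.
Latitude error → 5e-06 × 111320 = 0.5566 m along the meridian.
E–W at 54.583°: 5e-06° × 111320 × cos 54.583° = 5e-06 × 111320 × 0.5795 ≈ 0.322563 m.
Worst case both components are at the extreme and orthogonal: √(0.5566² + 0.322563²) ≈ 0.643312 m.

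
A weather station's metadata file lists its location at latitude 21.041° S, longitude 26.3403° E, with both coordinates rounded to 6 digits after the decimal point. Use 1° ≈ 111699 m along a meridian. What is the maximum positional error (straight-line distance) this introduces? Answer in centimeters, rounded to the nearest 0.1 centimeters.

7.6 centimeters

Rounding to 6 decimal places leaves each coordinate within ±5e-07° of the true value.
North–south component: 5e-07° × 111699 = 0.0558495 m.
E–W at 21.041°: 5e-07° × 111699 × cos 21.041° = 5e-07 × 111699 × 0.9333 ≈ 0.0521257 m.
Worst case both components are at the extreme and orthogonal: √(0.0558495² + 0.0521257²) ≈ 0.0763954 m.
That is 0.0763954 m = 7.6395 cm.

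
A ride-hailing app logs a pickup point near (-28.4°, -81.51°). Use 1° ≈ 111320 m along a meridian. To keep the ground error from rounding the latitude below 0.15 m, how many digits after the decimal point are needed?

One degree of latitude covers 111320 m.
Rounding to N decimal places gives at most 0.5 × 10⁻ᴺ degrees of error, i.e. 0.5 × 10⁻ᴺ × 111320 m.
Need 0.5 × 111320 × 10⁻ᴺ ≤ 0.15 → 10⁻ᴺ ≤ 2.695e-06, so N ≥ 5.57.
N = 5 would give 0.557 m (too coarse); N = 6 gives 0.0557 m ≤ 0.15 m.

6 decimal places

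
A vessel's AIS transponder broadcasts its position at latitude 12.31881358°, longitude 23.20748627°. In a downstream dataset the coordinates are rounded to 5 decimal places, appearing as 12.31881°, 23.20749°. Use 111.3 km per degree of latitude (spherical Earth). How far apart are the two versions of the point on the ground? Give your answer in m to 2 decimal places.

0.57 m

The latitude changed by +0.00000358° and the longitude by -0.00000373°.
North–south shift: 0.00000358 × 111300 = 0.398454 m.
E–W at 12.3188°: -0.00000373° × 111300 × cos 12.3188° = -0.00000373 × 111300 × 0.9770 ≈ -0.40559 m.
Combined displacement = (0.398454² + 0.40559²)^½ ≈ 0.568568 m.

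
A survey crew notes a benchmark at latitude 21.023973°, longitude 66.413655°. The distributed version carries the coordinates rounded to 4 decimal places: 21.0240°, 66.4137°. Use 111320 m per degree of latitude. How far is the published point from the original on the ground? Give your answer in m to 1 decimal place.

The latitude changed by -0.000027° and the longitude by -0.000045°.
N–S: -0.000027° × 111320 m/° = -3.00564 m.
East–west at this latitude: -0.000045° × 111320 × cos 21.024° ≈ -0.000045 × 103909 = -4.67593 m.
Combined displacement = (3.00564² + 4.67593²)^½ ≈ 5.55861 m.

5.6 m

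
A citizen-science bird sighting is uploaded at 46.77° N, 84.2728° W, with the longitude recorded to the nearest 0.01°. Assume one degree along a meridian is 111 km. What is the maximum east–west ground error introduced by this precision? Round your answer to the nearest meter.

380 meters

Rounding to 2 decimal places leaves the longitude within ±0.005° of the true value.
Parallels shrink by cos φ, so at 46.77° a degree of longitude is 111000 × 0.6849 ≈ 76027.1 m.
Maximum E–W displacement: 0.005 × 76027.1 = 380.135 m.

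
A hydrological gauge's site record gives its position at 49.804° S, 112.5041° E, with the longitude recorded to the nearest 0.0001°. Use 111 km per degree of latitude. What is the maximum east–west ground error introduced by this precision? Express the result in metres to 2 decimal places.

3.58 metres

Rounding to 4 decimal places leaves the longitude within ±5e-05° of the true value.
At latitude 49.804° a degree of longitude spans 111000 m × cos 49.804° = 111000 × 0.6454 ≈ 71639.9 m.
So at most 5e-05° × 71639.9 ≈ 3.58199 m east–west.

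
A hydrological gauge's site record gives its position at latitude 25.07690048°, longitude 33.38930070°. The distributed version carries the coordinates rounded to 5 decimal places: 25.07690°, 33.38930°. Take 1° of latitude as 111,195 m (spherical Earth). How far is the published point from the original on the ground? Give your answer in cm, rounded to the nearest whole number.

9 cm

Δlat = 25.07690048 − 25.07690 = +0.00000048°; Δlon = 33.38930070 − 33.38930 = +0.00000070°.
N–S: 0.00000048° × 111195 m/° = 0.0533736 m.
East–west at this latitude: 0.00000070° × 111195 × cos 25.0769° ≈ 0.00000070 × 100714 = 0.0704996 m.
Distance: √(0.0533736² + 0.0704996²) ≈ 0.0884248 m.
That is 0.0884248 m = 8.8425 cm.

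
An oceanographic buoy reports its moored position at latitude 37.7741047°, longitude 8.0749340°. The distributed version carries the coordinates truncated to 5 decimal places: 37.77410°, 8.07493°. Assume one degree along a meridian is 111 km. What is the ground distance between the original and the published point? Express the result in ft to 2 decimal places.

2.06 ft

Δlat = 37.7741047 − 37.77410 = +0.0000047°; Δlon = 8.0749340 − 8.07493 = +0.0000040°.
N–S: 0.0000047° × 111000 m/° = 0.5217 m.
E–W at 37.7741°: 0.0000040° × 111000 × cos 37.7741° = 0.0000040 × 111000 × 0.7904 ≈ 0.350952 m.
Combined displacement = (0.5217² + 0.350952²)^½ ≈ 0.628759 m.
In feet: 0.628759 m ÷ 0.3048 ≈ 2.0629 ft.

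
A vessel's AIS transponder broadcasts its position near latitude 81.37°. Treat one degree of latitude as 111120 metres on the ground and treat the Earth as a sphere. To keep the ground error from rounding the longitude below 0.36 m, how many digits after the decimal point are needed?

5 decimal places

At 81.37° one degree of longitude covers 111120 × cos 81.37° ≈ 111120 × 0.1501 ≈ 16673.9 m.
N decimal places → at most half a unit in the last place, 0.5 × 10⁻ᴺ° = 16673.9/2 × 10⁻ᴺ m.
Setting 8336.95 × 10⁻ᴺ ≤ 0.36 gives 10ᴺ ≥ 2.316e+04, i.e. N ≥ 4.36.
At 4 places the error can reach 0.834 m, but 5 places keeps it to 0.0834 m.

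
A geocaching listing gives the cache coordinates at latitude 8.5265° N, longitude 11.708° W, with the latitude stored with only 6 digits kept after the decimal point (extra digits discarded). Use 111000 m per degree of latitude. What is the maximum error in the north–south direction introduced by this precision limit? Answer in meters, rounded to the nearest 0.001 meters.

0.111 meters

Truncating at 6 decimal places can drop up to a full unit in the last place, so the latitude may be off by as much as 1e-06°.
Along the meridian that is 1e-06° × 111000 m/° = 0.111 m.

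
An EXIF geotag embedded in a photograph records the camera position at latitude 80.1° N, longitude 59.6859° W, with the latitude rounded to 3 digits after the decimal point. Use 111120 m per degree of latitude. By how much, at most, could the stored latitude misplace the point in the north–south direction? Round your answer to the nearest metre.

56 metres

Rounding to 3 decimal places leaves the latitude within ±0.0005° of the true value.
North–south distance: 0.0005° × 111120 m/° = 55.56 m.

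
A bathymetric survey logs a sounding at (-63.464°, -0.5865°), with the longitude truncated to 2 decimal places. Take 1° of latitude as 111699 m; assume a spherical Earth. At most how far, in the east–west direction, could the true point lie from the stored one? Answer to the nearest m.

Truncating at 2 decimal places can drop up to a full unit in the last place, so the longitude may be off by as much as 0.01°.
One degree of longitude at 63.464° is 111699 × cos 63.464° ≈ 111699 × 0.4468 = 49902.6 m.
East–west error: 0.01° × 49902.6 m/° ≈ 499.026 m.

499 m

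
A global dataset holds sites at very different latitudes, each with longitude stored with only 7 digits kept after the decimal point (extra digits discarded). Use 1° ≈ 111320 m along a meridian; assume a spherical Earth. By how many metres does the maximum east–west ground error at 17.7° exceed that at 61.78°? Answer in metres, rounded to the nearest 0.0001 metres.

0.0053 metres

Truncating at 7 decimal places can drop up to a full unit in the last place, so the longitude may be off by as much as 1e-07°.
At 17.7°: 1e-07° × 111320 × cos 17.7° = 1e-07 × 111320 × 0.9527 ≈ 0.010605 m.
Error at 61.78° = 1e-07° × 111320 × cos 61.78° ≈ 0.011132 × 0.4729 = 0.0052639 m.
So the lower-latitude error exceeds the higher by 0.010605 − 0.0052639 = 0.0053412 m.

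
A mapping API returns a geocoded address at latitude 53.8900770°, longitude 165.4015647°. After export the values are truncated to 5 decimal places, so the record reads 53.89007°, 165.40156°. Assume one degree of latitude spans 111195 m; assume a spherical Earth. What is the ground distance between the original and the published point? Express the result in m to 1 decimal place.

The latitude changed by +0.0000070° and the longitude by +0.0000047°.
North–south shift: 0.0000070 × 111195 = 0.778365 m.
E–W at 53.8901°: 0.0000047° × 111195 × cos 53.8901° = 0.0000047 × 111195 × 0.5893 ≈ 0.307997 m.
Hypotenuse of the two orthogonal shifts: √(0.778365² + 0.307997²) = 0.837087 m.

0.8 m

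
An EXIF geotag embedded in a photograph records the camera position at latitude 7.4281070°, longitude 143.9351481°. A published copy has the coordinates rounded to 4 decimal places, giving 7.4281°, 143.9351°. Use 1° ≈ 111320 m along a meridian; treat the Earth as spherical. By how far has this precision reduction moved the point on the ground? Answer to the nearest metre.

The latitude changed by +0.0000070° and the longitude by +0.0000481°.
North–south shift: 0.0000070 × 111320 = 0.77924 m.
E–W at 7.4281°: 0.0000481° × 111320 × cos 7.4281° = 0.0000481 × 111320 × 0.9916 ≈ 5.30956 m.
Distance: √(0.77924² + 5.30956²) ≈ 5.36643 m.

5 metres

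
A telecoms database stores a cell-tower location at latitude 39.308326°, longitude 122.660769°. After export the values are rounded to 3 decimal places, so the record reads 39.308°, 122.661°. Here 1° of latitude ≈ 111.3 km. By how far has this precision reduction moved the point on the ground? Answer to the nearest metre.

The latitude changed by +0.000326° and the longitude by -0.000231°.
N–S: 0.000326° × 111300 m/° = 36.2838 m.
East–west at this latitude: -0.000231° × 111300 × cos 39.308° ≈ -0.000231 × 86118.6 = -19.8934 m.
Combined displacement = (36.2838² + 19.8934²)^½ ≈ 41.3795 m.

41 metres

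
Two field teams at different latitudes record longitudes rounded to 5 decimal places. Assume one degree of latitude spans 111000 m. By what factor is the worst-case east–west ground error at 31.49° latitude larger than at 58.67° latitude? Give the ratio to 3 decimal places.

Rounding to 5 decimal places leaves the longitude within ±5e-06° of the true value.
Error at 31.49° = 5e-06° × 111000 × cos 31.49° ≈ 0.555 × 0.8527 = 0.47327 m.
Error at 58.67° = 5e-06° × 111000 × cos 58.67° ≈ 0.555 × 0.5200 = 0.28858 m.
The ratio reduces to cos 31.49° / cos 58.67° = 0.8527/0.5200 ≈ 1.6400.

1.640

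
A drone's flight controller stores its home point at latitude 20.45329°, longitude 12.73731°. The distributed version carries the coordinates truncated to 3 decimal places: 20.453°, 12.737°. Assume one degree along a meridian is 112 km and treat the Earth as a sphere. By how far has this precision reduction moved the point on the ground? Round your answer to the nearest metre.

46 metres

Δlat = 20.45329 − 20.453 = +0.00029°; Δlon = 12.73731 − 12.737 = +0.00031°.
North–south shift: 0.00029 × 112000 = 32.48 m.
East–west at this latitude: 0.00031° × 112000 × cos 20.453° ≈ 0.00031 × 104939 = 32.5312 m.
Distance: √(32.48² + 32.5312²) ≈ 45.9699 m.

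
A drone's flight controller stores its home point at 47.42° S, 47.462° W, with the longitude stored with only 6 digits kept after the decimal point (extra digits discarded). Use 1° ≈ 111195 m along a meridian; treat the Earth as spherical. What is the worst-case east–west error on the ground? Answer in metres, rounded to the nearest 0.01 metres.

0.08 metres

Truncating at 6 decimal places can drop up to a full unit in the last place, so the longitude may be off by as much as 1e-06°.
At latitude 47.42° a degree of longitude spans 111195 m × cos 47.42° = 111195 × 0.6766 ≈ 75236.6 m.
Maximum E–W displacement: 1e-06 × 75236.6 = 0.0752366 m.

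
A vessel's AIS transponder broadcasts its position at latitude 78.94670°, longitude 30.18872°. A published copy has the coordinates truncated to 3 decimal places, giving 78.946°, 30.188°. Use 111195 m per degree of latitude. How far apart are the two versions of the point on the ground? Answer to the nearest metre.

79 metres

Δlat = 78.94670 − 78.946 = +0.00070°; Δlon = 30.18872 − 30.188 = +0.00072°.
North–south shift: 0.00070 × 111195 = 77.8365 m.
E–W at 78.946°: 0.00072° × 111195 × cos 78.946° = 0.00072 × 111195 × 0.1917 ≈ 15.3503 m.
Hypotenuse of the two orthogonal shifts: √(77.8365² + 15.3503²) = 79.3357 m.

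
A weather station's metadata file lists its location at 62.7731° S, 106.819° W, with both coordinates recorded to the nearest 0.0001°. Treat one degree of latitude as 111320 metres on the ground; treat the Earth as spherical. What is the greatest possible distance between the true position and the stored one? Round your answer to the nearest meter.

Rounding to 4 decimal places leaves each coordinate within ±5e-05° of the true value.
North–south component: 5e-05° × 111320 = 5.566 m.
E–W at 62.7731°: 5e-05° × 111320 × cos 62.7731° = 5e-05 × 111320 × 0.4575 ≈ 2.54653 m.
The two errors are perpendicular, so the maximum displacement is √(5.566² + 2.54653²) ≈ 6.12088 m.

6 meters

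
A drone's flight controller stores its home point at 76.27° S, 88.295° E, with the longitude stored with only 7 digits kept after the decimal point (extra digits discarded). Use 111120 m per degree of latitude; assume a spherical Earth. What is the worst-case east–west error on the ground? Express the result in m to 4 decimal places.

Truncating at 7 decimal places can drop up to a full unit in the last place, so the longitude may be off by as much as 1e-07°.
At latitude 76.27° a degree of longitude spans 111120 m × cos 76.27° = 111120 × 0.2373 ≈ 26374 m.
East–west error: 1e-07° × 26374 m/° ≈ 0.0026374 m.

0.0026 m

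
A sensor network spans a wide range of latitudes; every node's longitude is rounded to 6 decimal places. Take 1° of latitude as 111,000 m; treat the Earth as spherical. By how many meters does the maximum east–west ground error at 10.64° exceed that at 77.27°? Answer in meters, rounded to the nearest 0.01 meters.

Rounding to 6 decimal places leaves the longitude within ±5e-07° of the true value.
At 10.64°: 5e-07° × 111000 × cos 10.64° = 5e-07 × 111000 × 0.9828 ≈ 0.054546 m.
At 77.27°: 5e-07° × 111000 × cos 77.27° = 5e-07 × 111000 × 0.2204 ≈ 0.01223 m.
So the lower-latitude error exceeds the higher by 0.054546 − 0.01223 = 0.042316 m.

0.04 meters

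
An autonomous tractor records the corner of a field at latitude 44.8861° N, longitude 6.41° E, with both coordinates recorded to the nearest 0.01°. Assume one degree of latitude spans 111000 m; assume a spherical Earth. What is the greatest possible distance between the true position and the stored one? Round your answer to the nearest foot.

2232 feet

Rounding to 2 decimal places leaves each coordinate within ±0.005° of the true value.
N–S: 0.005° × 111000 m/° = 555 m.
E–W at 44.8861°: 0.005° × 111000 × cos 44.8861° = 0.005 × 111000 × 0.7085 ≈ 393.224 m.
The two errors are perpendicular, so the maximum displacement is √(555² + 393.224²) ≈ 680.184 m.
In feet: 680.184 m ÷ 0.3048 ≈ 2231.6 ft.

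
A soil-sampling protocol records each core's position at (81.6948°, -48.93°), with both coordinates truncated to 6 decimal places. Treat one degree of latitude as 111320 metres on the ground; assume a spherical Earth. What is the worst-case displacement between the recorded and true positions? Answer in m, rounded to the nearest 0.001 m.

0.112 m

Truncating at 6 decimal places can drop up to a full unit in the last place, so each coordinate may be off by as much as 1e-06°.
Latitude error → 1e-06 × 111320 = 0.11132 m along the meridian.
E–W at 81.6948°: 1e-06° × 111320 × cos 81.6948° = 1e-06 × 111320 × 0.1444 ≈ 0.0160797 m.
The two errors are perpendicular, so the maximum displacement is √(0.11132² + 0.0160797²) ≈ 0.112475 m.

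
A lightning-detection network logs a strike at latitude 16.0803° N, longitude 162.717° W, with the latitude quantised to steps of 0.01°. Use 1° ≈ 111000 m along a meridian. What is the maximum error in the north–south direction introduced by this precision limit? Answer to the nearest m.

555 m

With a 0.01° grid the true value lies within half a step, ±0.01°/2 = ±0.005°, of the stored one.
Along the meridian that is 0.005° × 111000 m/° = 555 m.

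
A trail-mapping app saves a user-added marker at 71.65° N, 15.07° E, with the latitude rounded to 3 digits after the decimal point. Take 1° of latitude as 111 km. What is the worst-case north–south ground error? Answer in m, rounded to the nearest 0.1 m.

55.5 m

Rounding to 3 decimal places leaves the latitude within ±0.0005° of the true value.
North–south distance: 0.0005° × 111000 m/° = 55.5 m.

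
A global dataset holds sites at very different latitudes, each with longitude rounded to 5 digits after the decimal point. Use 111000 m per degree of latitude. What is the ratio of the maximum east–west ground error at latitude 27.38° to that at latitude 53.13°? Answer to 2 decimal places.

1.48

Rounding to 5 decimal places leaves the longitude within ±5e-06° of the true value.
Error at 27.38° = 5e-06° × 111000 × cos 27.38° ≈ 0.555 × 0.8880 = 0.49283 m.
At 53.13°: 5e-06° × 111000 × cos 53.13° = 5e-06 × 111000 × 0.6000 ≈ 0.333 m.
The ratio reduces to cos 27.38° / cos 53.13° = 0.8880/0.6000 ≈ 1.4800.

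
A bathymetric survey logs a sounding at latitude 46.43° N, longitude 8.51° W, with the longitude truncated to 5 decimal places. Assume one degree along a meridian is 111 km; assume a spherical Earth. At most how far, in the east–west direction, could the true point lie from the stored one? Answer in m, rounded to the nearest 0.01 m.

Truncating at 5 decimal places can drop up to a full unit in the last place, so the longitude may be off by as much as 1e-05°.
One degree of longitude at 46.43° is 111000 × cos 46.43° ≈ 111000 × 0.6892 = 76505.7 m.
So at most 1e-05° × 76505.7 ≈ 0.765057 m east–west.

0.77 m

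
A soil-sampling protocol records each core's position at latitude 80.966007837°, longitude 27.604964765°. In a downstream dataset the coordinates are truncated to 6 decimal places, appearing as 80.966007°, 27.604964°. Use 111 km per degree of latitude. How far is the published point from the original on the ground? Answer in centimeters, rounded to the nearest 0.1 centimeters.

The latitude changed by +0.000000837° and the longitude by +0.000000765°.
North–south shift: 0.000000837 × 111000 = 0.092907 m.
E–W at 80.966°: 0.000000765° × 111000 × cos 80.966° = 0.000000765 × 111000 × 0.1570 ≈ 0.0133334 m.
Distance: √(0.092907² + 0.0133334²) ≈ 0.0938589 m.
That is 0.0938589 m = 9.3859 cm.

9.4 centimeters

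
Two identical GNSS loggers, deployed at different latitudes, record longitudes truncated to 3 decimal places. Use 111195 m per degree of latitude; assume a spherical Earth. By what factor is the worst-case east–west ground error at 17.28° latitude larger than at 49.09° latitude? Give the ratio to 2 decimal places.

1.46

Truncating at 3 decimal places can drop up to a full unit in the last place, so the longitude may be off by as much as 0.001°.
At 17.28°: 0.001° × 111195 × cos 17.28° = 0.001 × 111195 × 0.9549 ≈ 106.18 m.
Error at 49.09° = 0.001° × 111195 × cos 49.09° ≈ 111.2 × 0.6549 = 72.819 m.
The ratio reduces to cos 17.28° / cos 49.09° = 0.9549/0.6549 ≈ 1.4581.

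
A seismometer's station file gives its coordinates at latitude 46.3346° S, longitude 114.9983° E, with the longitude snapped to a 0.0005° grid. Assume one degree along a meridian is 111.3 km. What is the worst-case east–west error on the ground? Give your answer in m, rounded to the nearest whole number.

With a 0.0005° grid the true value lies within half a step, ±0.0005°/2 = ±0.00025°, of the stored one.
At latitude 46.3346° a degree of longitude spans 111300 m × cos 46.3346° = 111300 × 0.6904 ≈ 76846.6 m.
So at most 0.00025° × 76846.6 ≈ 19.2117 m east–west.

19 m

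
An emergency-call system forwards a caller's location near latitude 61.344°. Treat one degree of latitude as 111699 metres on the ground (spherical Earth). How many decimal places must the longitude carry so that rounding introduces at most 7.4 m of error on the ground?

4

At 61.344° one degree of longitude covers 111699 × cos 61.344° ≈ 111699 × 0.4795 ≈ 53565.2 m.
N decimal places → at most half a unit in the last place, 0.5 × 10⁻ᴺ° = 53565.2/2 × 10⁻ᴺ m.
Setting 26782.6 × 10⁻ᴺ ≤ 7.4 gives 10ᴺ ≥ 3619, i.e. N ≥ 3.56.
At 3 places the error can reach 26.8 m, but 4 places keeps it to 2.68 m.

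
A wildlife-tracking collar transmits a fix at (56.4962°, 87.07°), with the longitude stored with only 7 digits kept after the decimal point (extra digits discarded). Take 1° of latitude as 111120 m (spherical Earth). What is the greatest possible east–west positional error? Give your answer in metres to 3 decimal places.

0.006 metres

Truncating at 7 decimal places can drop up to a full unit in the last place, so the longitude may be off by as much as 1e-07°.
At latitude 56.4962° a degree of longitude spans 111120 m × cos 56.4962° = 111120 × 0.5520 ≈ 61337.4 m.
So at most 1e-07° × 61337.4 ≈ 0.00613374 m east–west.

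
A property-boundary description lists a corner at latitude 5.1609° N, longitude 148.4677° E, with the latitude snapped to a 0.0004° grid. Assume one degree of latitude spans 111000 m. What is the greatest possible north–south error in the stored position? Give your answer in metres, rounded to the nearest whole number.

With a 0.0004° grid the true value lies within half a step, ±0.0004°/2 = ±0.0002°, of the stored one.
Along the meridian that is 0.0002° × 111000 m/° = 22.2 m.

22 metres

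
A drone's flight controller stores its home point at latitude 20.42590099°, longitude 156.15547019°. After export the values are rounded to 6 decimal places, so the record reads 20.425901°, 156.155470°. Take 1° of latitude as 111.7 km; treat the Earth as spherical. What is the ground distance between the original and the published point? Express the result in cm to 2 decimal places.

1.99 cm

Δlat = 20.42590099 − 20.425901 = -0.00000001°; Δlon = 156.15547019 − 156.155470 = +0.00000019°.
N–S: -0.00000001° × 111700 m/° = -0.001117 m.
E–W at 20.4259°: 0.00000019° × 111700 × cos 20.4259° = 0.00000019 × 111700 × 0.9371 ≈ 0.0198886 m.
Distance: √(0.001117² + 0.0198886²) ≈ 0.0199199 m.
That is 0.0199199 m = 1.992 cm.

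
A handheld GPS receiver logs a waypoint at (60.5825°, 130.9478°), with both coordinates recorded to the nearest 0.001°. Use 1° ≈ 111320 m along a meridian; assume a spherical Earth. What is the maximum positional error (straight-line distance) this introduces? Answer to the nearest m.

Rounding to 3 decimal places leaves each coordinate within ±0.0005° of the true value.
N–S: 0.0005° × 111320 m/° = 55.66 m.
East–west component at 60.5825°: 0.0005° × 111320 × cos 60.5825° ≈ 0.0005 × 54677 ≈ 27.3385 m.
Combining orthogonally: (55.66² + 27.3385²)^½ ≈ 62.0115 m.

62 m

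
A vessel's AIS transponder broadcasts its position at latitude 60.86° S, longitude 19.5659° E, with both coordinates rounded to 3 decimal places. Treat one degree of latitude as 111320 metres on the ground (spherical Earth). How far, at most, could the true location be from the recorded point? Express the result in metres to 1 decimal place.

Rounding to 3 decimal places leaves each coordinate within ±0.0005° of the true value.
North–south component: 0.0005° × 111320 = 55.66 m.
East–west component at 60.86°: 0.0005° × 111320 × cos 60.86° ≈ 0.0005 × 54206.7 ≈ 27.1034 m.
Worst case both components are at the extreme and orthogonal: √(55.66² + 27.1034²) ≈ 61.9082 m.

61.9 metres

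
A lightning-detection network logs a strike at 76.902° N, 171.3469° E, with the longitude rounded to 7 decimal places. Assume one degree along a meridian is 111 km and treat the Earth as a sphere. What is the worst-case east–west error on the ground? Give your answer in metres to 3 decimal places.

Rounding to 7 decimal places leaves the longitude within ±5e-08° of the true value.
One degree of longitude at 76.902° is 111000 × cos 76.902° ≈ 111000 × 0.2266 = 25154.5 m.
East–west error: 5e-08° × 25154.5 m/° ≈ 0.00125773 m.

0.001 metres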